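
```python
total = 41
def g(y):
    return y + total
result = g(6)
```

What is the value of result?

Step 1: total = 41 is defined globally.
Step 2: g(6) uses parameter y = 6 and looks up total from global scope = 41.
Step 3: result = 6 + 41 = 47

The answer is 47.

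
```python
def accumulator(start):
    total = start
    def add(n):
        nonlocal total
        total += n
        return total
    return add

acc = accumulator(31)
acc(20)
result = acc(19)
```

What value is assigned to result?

Step 1: accumulator(31) creates closure with total = 31.
Step 2: First acc(20): total = 31 + 20 = 51.
Step 3: Second acc(19): total = 51 + 19 = 70. result = 70

The answer is 70.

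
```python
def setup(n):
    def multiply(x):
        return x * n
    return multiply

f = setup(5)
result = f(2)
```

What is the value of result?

Step 1: setup(5) returns multiply closure with n = 5.
Step 2: f(2) computes 2 * 5 = 10.
Step 3: result = 10

The answer is 10.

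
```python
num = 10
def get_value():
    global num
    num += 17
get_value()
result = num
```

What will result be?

Step 1: num = 10 globally.
Step 2: get_value() modifies global num: num += 17 = 27.
Step 3: result = 27

The answer is 27.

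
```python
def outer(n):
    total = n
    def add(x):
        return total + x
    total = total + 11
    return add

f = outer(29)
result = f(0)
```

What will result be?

Step 1: outer(29) sets total = 29, then total = 29 + 11 = 40.
Step 2: Closures capture by reference, so add sees total = 40.
Step 3: f(0) returns 40 + 0 = 40

The answer is 40.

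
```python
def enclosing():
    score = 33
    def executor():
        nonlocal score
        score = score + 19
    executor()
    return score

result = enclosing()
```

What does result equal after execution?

Step 1: enclosing() sets score = 33.
Step 2: executor() uses nonlocal to modify score in enclosing's scope: score = 33 + 19 = 52.
Step 3: enclosing() returns the modified score = 52

The answer is 52.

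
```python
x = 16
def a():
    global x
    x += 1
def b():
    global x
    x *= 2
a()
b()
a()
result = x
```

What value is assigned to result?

Step 1: x = 16.
Step 2: a(): x = 16 + 1 = 17.
Step 3: b(): x = 17 * 2 = 34.
Step 4: a(): x = 34 + 1 = 35

The answer is 35.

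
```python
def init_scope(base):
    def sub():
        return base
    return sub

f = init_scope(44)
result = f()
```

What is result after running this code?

Step 1: init_scope(44) creates closure capturing base = 44.
Step 2: f() returns the captured base = 44.
Step 3: result = 44

The answer is 44.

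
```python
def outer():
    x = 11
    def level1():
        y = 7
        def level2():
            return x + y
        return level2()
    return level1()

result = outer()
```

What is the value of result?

Step 1: x = 11 in outer. y = 7 in level1.
Step 2: level2() reads x = 11 and y = 7 from enclosing scopes.
Step 3: result = 11 + 7 = 18

The answer is 18.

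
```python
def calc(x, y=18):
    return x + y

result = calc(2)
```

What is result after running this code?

Step 1: calc(2) uses default y = 18.
Step 2: Returns 2 + 18 = 20.
Step 3: result = 20

The answer is 20.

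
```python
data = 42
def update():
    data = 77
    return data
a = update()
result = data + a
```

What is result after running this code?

Step 1: Global data = 42. update() returns local data = 77.
Step 2: a = 77. Global data still = 42.
Step 3: result = 42 + 77 = 119

The answer is 119.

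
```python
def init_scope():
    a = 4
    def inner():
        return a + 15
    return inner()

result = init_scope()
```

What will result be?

Step 1: init_scope() defines a = 4.
Step 2: inner() reads a = 4 from enclosing scope, returns 4 + 15 = 19.
Step 3: result = 19

The answer is 19.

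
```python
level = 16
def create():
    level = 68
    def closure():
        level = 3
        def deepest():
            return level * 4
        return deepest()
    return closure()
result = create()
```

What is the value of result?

Step 1: deepest() looks up level through LEGB: not local, finds level = 3 in enclosing closure().
Step 2: Returns 3 * 4 = 12.
Step 3: result = 12

The answer is 12.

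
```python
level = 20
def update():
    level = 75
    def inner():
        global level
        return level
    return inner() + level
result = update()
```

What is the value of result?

Step 1: Global level = 20. update() shadows with local level = 75.
Step 2: inner() uses global keyword, so inner() returns global level = 20.
Step 3: update() returns 20 + 75 = 95

The answer is 95.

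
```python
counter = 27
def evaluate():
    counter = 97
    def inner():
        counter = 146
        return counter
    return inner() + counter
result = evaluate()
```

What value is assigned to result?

Step 1: evaluate() has local counter = 97. inner() has local counter = 146.
Step 2: inner() returns its local counter = 146.
Step 3: evaluate() returns 146 + its own counter (97) = 243

The answer is 243.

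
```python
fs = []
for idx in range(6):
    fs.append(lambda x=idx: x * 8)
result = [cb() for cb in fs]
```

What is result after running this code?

Step 1: Default arg x=idx captures idx at each iteration.
Step 2: fs[k] has x defaulting to k, returns k * 8.
Step 3: result = [0, 8, 16, 24, 32, 40]

The answer is [0, 8, 16, 24, 32, 40].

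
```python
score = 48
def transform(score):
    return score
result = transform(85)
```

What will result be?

Step 1: Global score = 48.
Step 2: transform(85) takes parameter score = 85, which shadows the global.
Step 3: result = 85

The answer is 85.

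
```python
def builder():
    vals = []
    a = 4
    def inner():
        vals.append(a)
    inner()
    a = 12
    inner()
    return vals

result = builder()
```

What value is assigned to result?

Step 1: a = 4. inner() appends current a to vals.
Step 2: First inner(): appends 4. Then a = 12.
Step 3: Second inner(): appends 12 (closure sees updated a). result = [4, 12]

The answer is [4, 12].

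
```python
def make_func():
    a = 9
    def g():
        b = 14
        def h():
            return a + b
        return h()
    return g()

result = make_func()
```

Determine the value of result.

Step 1: make_func() defines a = 9. g() defines b = 14.
Step 2: h() accesses both from enclosing scopes: a = 9, b = 14.
Step 3: result = 9 + 14 = 23

The answer is 23.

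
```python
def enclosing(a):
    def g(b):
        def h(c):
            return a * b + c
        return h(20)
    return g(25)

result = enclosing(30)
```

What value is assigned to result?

Step 1: a = 30, b = 25, c = 20.
Step 2: h() computes a * b + c = 30 * 25 + 20 = 770.
Step 3: result = 770

The answer is 770.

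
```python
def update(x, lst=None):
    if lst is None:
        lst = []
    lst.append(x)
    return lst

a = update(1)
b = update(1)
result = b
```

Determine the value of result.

Step 1: None default with guard creates a NEW list each call.
Step 2: a = [1] (fresh list). b = [1] (another fresh list).
Step 3: result = [1] (this is the fix for mutable default)

The answer is [1].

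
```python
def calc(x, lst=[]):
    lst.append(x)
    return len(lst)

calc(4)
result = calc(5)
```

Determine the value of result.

Step 1: Mutable default list persists between calls.
Step 2: First call: lst = [4], len = 1. Second call: lst = [4, 5], len = 2.
Step 3: result = 2

The answer is 2.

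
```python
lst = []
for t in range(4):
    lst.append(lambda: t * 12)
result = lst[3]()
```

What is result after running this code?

Step 1: All lambdas reference the same variable t (late binding).
Step 2: After the loop, t = 3. Every lambda returns t * 12.
Step 3: lst[3]() = 3 * 12 = 36

The answer is 36.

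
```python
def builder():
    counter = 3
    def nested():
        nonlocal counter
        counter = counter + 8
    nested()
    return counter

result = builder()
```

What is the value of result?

Step 1: builder() sets counter = 3.
Step 2: nested() uses nonlocal to modify counter in builder's scope: counter = 3 + 8 = 11.
Step 3: builder() returns the modified counter = 11

The answer is 11.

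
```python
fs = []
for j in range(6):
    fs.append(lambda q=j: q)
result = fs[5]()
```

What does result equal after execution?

Step 1: Default argument q=j captures j's value at each iteration.
Step 2: fs[5] captured q = 5 when j was 5.
Step 3: result = 5

The answer is 5.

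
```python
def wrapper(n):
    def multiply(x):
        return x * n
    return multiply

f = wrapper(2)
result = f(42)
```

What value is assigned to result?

Step 1: wrapper(2) returns multiply closure with n = 2.
Step 2: f(42) computes 42 * 2 = 84.
Step 3: result = 84

The answer is 84.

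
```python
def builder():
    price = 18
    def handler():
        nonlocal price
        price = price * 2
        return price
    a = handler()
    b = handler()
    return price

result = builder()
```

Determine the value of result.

Step 1: price starts at 18.
Step 2: First handler(): price = 18 * 2 = 36.
Step 3: Second handler(): price = 36 * 2 = 72.
Step 4: result = 72

The answer is 72.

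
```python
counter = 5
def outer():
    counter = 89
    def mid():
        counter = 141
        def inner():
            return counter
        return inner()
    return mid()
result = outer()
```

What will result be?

Step 1: Three levels of shadowing: global 5, outer 89, mid 141.
Step 2: inner() finds counter = 141 in enclosing mid() scope.
Step 3: result = 141

The answer is 141.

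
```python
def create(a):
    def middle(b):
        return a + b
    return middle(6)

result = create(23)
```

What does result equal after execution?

Step 1: create(23) passes a = 23.
Step 2: middle(6) has b = 6, reads a = 23 from enclosing.
Step 3: result = 23 + 6 = 29

The answer is 29.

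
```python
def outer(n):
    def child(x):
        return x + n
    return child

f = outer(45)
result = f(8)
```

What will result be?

Step 1: outer(45) creates a closure that captures n = 45.
Step 2: f(8) calls the closure with x = 8, returning 8 + 45 = 53.
Step 3: result = 53

The answer is 53.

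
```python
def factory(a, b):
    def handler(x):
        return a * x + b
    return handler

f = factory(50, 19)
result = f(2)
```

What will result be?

Step 1: factory(50, 19) captures a = 50, b = 19.
Step 2: f(2) computes 50 * 2 + 19 = 119.
Step 3: result = 119

The answer is 119.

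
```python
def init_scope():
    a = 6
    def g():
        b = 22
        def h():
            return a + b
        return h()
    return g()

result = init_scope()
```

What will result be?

Step 1: init_scope() defines a = 6. g() defines b = 22.
Step 2: h() accesses both from enclosing scopes: a = 6, b = 22.
Step 3: result = 6 + 22 = 28

The answer is 28.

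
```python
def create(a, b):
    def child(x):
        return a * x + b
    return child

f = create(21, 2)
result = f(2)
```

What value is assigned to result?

Step 1: create(21, 2) captures a = 21, b = 2.
Step 2: f(2) computes 21 * 2 + 2 = 44.
Step 3: result = 44

The answer is 44.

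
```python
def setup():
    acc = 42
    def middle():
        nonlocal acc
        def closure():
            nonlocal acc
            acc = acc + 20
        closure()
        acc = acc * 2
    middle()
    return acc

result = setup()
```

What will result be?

Step 1: acc = 42.
Step 2: closure() adds 20: acc = 42 + 20 = 62.
Step 3: middle() doubles: acc = 62 * 2 = 124.
Step 4: result = 124

The answer is 124.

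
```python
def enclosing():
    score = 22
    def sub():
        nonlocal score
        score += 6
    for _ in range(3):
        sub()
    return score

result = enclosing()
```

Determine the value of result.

Step 1: score = 22.
Step 2: sub() is called 3 times in a loop, each adding 6 via nonlocal.
Step 3: score = 22 + 6 * 3 = 40

The answer is 40.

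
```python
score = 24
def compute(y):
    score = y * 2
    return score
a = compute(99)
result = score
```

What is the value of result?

Step 1: Global score = 24.
Step 2: compute(99) creates local score = 99 * 2 = 198.
Step 3: Global score unchanged because no global keyword. result = 24

The answer is 24.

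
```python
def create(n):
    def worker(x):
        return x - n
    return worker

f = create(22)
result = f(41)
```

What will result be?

Step 1: create(22) creates a closure capturing n = 22.
Step 2: f(41) computes 41 - 22 = 19.
Step 3: result = 19

The answer is 19.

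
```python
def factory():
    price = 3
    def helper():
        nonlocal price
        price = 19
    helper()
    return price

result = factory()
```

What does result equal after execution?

Step 1: factory() sets price = 3.
Step 2: helper() uses nonlocal to reassign price = 19.
Step 3: result = 19

The answer is 19.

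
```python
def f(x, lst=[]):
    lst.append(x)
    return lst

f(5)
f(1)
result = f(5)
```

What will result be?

Step 1: Mutable default argument gotcha! The list [] is created once.
Step 2: Each call appends to the SAME list: [5], [5, 1], [5, 1, 5].
Step 3: result = [5, 1, 5]

The answer is [5, 1, 5].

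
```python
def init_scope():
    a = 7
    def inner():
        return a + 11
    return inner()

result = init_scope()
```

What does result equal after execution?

Step 1: init_scope() defines a = 7.
Step 2: inner() reads a = 7 from enclosing scope, returns 7 + 11 = 18.
Step 3: result = 18

The answer is 18.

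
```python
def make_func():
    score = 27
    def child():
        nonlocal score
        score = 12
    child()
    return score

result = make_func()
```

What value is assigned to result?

Step 1: make_func() sets score = 27.
Step 2: child() uses nonlocal to reassign score = 12.
Step 3: result = 12

The answer is 12.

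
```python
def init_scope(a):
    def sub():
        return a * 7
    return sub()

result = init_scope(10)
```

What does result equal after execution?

Step 1: init_scope(10) binds parameter a = 10.
Step 2: sub() accesses a = 10 from enclosing scope.
Step 3: result = 10 * 7 = 70

The answer is 70.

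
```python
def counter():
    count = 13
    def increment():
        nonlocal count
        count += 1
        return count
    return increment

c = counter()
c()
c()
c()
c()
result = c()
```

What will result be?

Step 1: counter() creates closure with count = 13.
Step 2: Each c() call increments count via nonlocal. After 5 calls: 13 + 5 = 18.
Step 3: result = 18

The answer is 18.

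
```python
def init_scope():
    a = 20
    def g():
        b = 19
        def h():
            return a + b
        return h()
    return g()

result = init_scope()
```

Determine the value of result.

Step 1: init_scope() defines a = 20. g() defines b = 19.
Step 2: h() accesses both from enclosing scopes: a = 20, b = 19.
Step 3: result = 20 + 19 = 39

The answer is 39.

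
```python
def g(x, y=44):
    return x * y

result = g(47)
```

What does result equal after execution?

Step 1: g(47) uses default y = 44.
Step 2: Returns 47 * 44 = 2068.
Step 3: result = 2068

The answer is 2068.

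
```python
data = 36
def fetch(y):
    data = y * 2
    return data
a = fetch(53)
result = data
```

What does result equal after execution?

Step 1: Global data = 36.
Step 2: fetch(53) creates local data = 53 * 2 = 106.
Step 3: Global data unchanged because no global keyword. result = 36

The answer is 36.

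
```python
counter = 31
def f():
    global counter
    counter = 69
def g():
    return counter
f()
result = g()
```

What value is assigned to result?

Step 1: counter = 31.
Step 2: f() sets global counter = 69.
Step 3: g() reads global counter = 69. result = 69

The answer is 69.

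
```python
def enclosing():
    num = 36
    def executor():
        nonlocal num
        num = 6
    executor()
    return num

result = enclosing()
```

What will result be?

Step 1: enclosing() sets num = 36.
Step 2: executor() uses nonlocal to reassign num = 6.
Step 3: result = 6

The answer is 6.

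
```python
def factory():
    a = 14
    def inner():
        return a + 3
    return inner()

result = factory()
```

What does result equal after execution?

Step 1: factory() defines a = 14.
Step 2: inner() reads a = 14 from enclosing scope, returns 14 + 3 = 17.
Step 3: result = 17

The answer is 17.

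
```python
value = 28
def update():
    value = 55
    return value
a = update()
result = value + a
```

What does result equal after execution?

Step 1: Global value = 28. update() returns local value = 55.
Step 2: a = 55. Global value still = 28.
Step 3: result = 28 + 55 = 83

The answer is 83.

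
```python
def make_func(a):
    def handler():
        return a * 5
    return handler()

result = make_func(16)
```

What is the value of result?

Step 1: make_func(16) binds parameter a = 16.
Step 2: handler() accesses a = 16 from enclosing scope.
Step 3: result = 16 * 5 = 80

The answer is 80.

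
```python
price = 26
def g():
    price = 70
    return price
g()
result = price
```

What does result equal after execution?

Step 1: price = 26 globally.
Step 2: g() creates a LOCAL price = 70 (no global keyword!).
Step 3: The global price is unchanged. result = 26

The answer is 26.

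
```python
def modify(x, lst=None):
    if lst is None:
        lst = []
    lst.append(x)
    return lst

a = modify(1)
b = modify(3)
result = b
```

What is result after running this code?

Step 1: None default with guard creates a NEW list each call.
Step 2: a = [1] (fresh list). b = [3] (another fresh list).
Step 3: result = [3] (this is the fix for mutable default)

The answer is [3].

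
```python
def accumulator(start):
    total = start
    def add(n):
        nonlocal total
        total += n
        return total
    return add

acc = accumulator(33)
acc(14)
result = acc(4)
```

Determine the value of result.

Step 1: accumulator(33) creates closure with total = 33.
Step 2: First acc(14): total = 33 + 14 = 47.
Step 3: Second acc(4): total = 47 + 4 = 51. result = 51

The answer is 51.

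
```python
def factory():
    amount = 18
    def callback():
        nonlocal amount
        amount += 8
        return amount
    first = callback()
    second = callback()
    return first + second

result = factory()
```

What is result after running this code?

Step 1: amount starts at 18.
Step 2: First call: amount = 18 + 8 = 26, returns 26.
Step 3: Second call: amount = 26 + 8 = 34, returns 34.
Step 4: result = 26 + 34 = 60

The answer is 60.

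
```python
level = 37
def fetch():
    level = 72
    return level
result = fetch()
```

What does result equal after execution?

Step 1: Global level = 37.
Step 2: fetch() creates local level = 72, shadowing the global.
Step 3: Returns local level = 72. result = 72

The answer is 72.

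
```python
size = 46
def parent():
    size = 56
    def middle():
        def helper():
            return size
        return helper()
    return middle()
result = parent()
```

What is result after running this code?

Step 1: parent() defines size = 56. middle() and helper() have no local size.
Step 2: helper() checks local (none), enclosing middle() (none), enclosing parent() and finds size = 56.
Step 3: result = 56

The answer is 56.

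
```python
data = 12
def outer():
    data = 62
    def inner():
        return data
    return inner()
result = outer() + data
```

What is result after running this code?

Step 1: Global data = 12. outer() shadows with data = 62.
Step 2: inner() returns enclosing data = 62. outer() = 62.
Step 3: result = 62 + global data (12) = 74

The answer is 74.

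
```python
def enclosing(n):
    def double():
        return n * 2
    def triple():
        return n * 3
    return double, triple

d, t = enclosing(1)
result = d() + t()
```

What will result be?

Step 1: Both closures capture the same n = 1.
Step 2: d() = 1 * 2 = 2, t() = 1 * 3 = 3.
Step 3: result = 2 + 3 = 5

The answer is 5.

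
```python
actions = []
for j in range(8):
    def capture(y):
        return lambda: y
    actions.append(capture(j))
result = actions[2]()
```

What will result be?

Step 1: capture(j) creates a new scope capturing y = j at call time.
Step 2: actions[2] = capture(2), so its lambda captures y = 2.
Step 3: result = 2 (closure factory fixes late binding)

The answer is 2.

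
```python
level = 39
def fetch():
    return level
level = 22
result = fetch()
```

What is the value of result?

Step 1: level is first set to 39, then reassigned to 22.
Step 2: fetch() is called after the reassignment, so it looks up the current global level = 22.
Step 3: result = 22

The answer is 22.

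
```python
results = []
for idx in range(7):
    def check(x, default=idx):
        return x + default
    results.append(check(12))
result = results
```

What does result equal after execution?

Step 1: Default argument default=idx is evaluated at function definition time.
Step 2: Each iteration creates check with default = current idx value.
Step 3: check(12) returns 12 + default. results = [12, 13, 14, 15, 16, 17, 18]

The answer is [12, 13, 14, 15, 16, 17, 18].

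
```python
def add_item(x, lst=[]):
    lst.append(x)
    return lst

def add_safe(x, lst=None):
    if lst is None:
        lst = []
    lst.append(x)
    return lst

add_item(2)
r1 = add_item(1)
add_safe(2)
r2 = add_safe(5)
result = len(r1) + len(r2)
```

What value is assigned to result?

Step 1: add_item shares mutable default: after 2 calls, lst = [2, 1], len = 2.
Step 2: add_safe creates fresh list each time: r2 = [5], len = 1.
Step 3: result = 2 + 1 = 3

The answer is 3.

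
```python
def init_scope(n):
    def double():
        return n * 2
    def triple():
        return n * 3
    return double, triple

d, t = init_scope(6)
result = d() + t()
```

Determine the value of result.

Step 1: Both closures capture the same n = 6.
Step 2: d() = 6 * 2 = 12, t() = 6 * 3 = 18.
Step 3: result = 12 + 18 = 30

The answer is 30.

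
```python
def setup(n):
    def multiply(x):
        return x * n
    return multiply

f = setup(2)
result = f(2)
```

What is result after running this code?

Step 1: setup(2) returns multiply closure with n = 2.
Step 2: f(2) computes 2 * 2 = 4.
Step 3: result = 4

The answer is 4.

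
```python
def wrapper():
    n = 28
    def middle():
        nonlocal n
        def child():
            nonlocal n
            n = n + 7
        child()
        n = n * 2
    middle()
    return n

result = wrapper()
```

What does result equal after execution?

Step 1: n = 28.
Step 2: child() adds 7: n = 28 + 7 = 35.
Step 3: middle() doubles: n = 35 * 2 = 70.
Step 4: result = 70

The answer is 70.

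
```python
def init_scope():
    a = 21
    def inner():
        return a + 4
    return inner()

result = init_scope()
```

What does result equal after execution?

Step 1: init_scope() defines a = 21.
Step 2: inner() reads a = 21 from enclosing scope, returns 21 + 4 = 25.
Step 3: result = 25

The answer is 25.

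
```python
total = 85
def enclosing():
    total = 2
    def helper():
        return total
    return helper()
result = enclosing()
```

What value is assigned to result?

Step 1: total = 85 globally, but enclosing() defines total = 2 locally.
Step 2: helper() looks up total. Not in local scope, so checks enclosing scope (enclosing) and finds total = 2.
Step 3: result = 2

The answer is 2.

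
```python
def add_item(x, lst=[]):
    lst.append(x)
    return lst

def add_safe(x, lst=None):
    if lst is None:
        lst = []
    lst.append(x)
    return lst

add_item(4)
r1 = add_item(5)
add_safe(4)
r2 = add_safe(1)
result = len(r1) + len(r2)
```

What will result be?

Step 1: add_item shares mutable default: after 2 calls, lst = [4, 5], len = 2.
Step 2: add_safe creates fresh list each time: r2 = [1], len = 1.
Step 3: result = 2 + 1 = 3

The answer is 3.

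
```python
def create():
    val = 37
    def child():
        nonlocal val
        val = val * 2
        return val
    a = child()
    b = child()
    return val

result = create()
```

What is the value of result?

Step 1: val starts at 37.
Step 2: First child(): val = 37 * 2 = 74.
Step 3: Second child(): val = 74 * 2 = 148.
Step 4: result = 148

The answer is 148.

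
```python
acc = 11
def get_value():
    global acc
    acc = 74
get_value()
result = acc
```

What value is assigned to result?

Step 1: acc = 11 globally.
Step 2: get_value() declares global acc and sets it to 74.
Step 3: After get_value(), global acc = 74. result = 74

The answer is 74.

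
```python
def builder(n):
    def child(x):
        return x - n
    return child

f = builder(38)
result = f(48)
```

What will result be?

Step 1: builder(38) creates a closure capturing n = 38.
Step 2: f(48) computes 48 - 38 = 10.
Step 3: result = 10

The answer is 10.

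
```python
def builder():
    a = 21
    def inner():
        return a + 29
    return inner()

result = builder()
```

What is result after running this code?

Step 1: builder() defines a = 21.
Step 2: inner() reads a = 21 from enclosing scope, returns 21 + 29 = 50.
Step 3: result = 50

The answer is 50.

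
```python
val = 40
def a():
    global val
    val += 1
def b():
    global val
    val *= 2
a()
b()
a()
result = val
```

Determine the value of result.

Step 1: val = 40.
Step 2: a(): val = 40 + 1 = 41.
Step 3: b(): val = 41 * 2 = 82.
Step 4: a(): val = 82 + 1 = 83

The answer is 83.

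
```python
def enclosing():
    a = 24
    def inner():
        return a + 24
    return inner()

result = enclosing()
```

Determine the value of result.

Step 1: enclosing() defines a = 24.
Step 2: inner() reads a = 24 from enclosing scope, returns 24 + 24 = 48.
Step 3: result = 48

The answer is 48.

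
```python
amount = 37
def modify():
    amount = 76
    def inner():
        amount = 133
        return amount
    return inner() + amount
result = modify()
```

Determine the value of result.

Step 1: modify() has local amount = 76. inner() has local amount = 133.
Step 2: inner() returns its local amount = 133.
Step 3: modify() returns 133 + its own amount (76) = 209

The answer is 209.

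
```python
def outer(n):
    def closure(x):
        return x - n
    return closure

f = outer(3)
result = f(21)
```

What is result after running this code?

Step 1: outer(3) creates a closure capturing n = 3.
Step 2: f(21) computes 21 - 3 = 18.
Step 3: result = 18

The answer is 18.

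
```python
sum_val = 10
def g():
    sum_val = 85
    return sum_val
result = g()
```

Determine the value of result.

Step 1: Global sum_val = 10.
Step 2: g() creates local sum_val = 85, shadowing the global.
Step 3: Returns local sum_val = 85. result = 85

The answer is 85.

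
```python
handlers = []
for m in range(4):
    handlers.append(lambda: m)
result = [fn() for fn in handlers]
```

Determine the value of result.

Step 1: All 4 lambdas share the same variable m.
Step 2: After the loop, m = 3.
Step 3: Each call returns 3. result = [3, 3, 3, 3]

The answer is [3, 3, 3, 3].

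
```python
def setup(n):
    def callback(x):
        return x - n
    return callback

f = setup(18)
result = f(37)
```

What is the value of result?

Step 1: setup(18) creates a closure capturing n = 18.
Step 2: f(37) computes 37 - 18 = 19.
Step 3: result = 19

The answer is 19.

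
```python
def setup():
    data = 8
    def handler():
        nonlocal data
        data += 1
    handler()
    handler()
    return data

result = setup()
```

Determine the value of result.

Step 1: data starts at 8.
Step 2: handler() is called 2 times, each adding 1.
Step 3: data = 8 + 1 * 2 = 10

The answer is 10.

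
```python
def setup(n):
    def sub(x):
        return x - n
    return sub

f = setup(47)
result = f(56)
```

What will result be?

Step 1: setup(47) creates a closure capturing n = 47.
Step 2: f(56) computes 56 - 47 = 9.
Step 3: result = 9

The answer is 9.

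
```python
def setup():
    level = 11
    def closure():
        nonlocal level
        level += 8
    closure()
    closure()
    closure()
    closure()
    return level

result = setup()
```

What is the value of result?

Step 1: level starts at 11.
Step 2: closure() is called 4 times, each adding 8.
Step 3: level = 11 + 8 * 4 = 43

The answer is 43.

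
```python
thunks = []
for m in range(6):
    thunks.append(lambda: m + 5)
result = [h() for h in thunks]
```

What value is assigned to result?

Step 1: All lambdas capture m by reference. After the loop, m = 5.
Step 2: Each call returns 5 + 5 = 10.
Step 3: result = [10, 10, 10, 10, 10, 10]

The answer is [10, 10, 10, 10, 10, 10].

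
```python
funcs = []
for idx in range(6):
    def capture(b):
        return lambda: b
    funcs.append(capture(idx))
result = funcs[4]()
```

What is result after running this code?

Step 1: capture(idx) creates a new scope capturing b = idx at call time.
Step 2: funcs[4] = capture(4), so its lambda captures b = 4.
Step 3: result = 4 (closure factory fixes late binding)

The answer is 4.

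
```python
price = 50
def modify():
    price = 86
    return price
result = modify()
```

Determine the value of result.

Step 1: Global price = 50.
Step 2: modify() creates local price = 86, shadowing the global.
Step 3: Returns local price = 86. result = 86

The answer is 86.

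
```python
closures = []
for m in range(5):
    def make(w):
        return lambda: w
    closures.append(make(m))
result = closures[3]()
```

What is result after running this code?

Step 1: make(m) creates a new scope capturing w = m at call time.
Step 2: closures[3] = make(3), so its lambda captures w = 3.
Step 3: result = 3 (closure factory fixes late binding)

The answer is 3.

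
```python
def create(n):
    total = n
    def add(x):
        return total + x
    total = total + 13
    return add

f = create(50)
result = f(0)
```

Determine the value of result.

Step 1: create(50) sets total = 50, then total = 50 + 13 = 63.
Step 2: Closures capture by reference, so add sees total = 63.
Step 3: f(0) returns 63 + 0 = 63

The answer is 63.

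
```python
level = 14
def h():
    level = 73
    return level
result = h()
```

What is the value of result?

Step 1: Global level = 14.
Step 2: h() creates local level = 73, shadowing the global.
Step 3: Returns local level = 73. result = 73

The answer is 73.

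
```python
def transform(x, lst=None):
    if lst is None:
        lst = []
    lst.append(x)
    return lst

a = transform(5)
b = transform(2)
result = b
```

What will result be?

Step 1: None default with guard creates a NEW list each call.
Step 2: a = [5] (fresh list). b = [2] (another fresh list).
Step 3: result = [2] (this is the fix for mutable default)

The answer is [2].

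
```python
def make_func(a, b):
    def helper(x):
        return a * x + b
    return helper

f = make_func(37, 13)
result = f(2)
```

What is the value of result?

Step 1: make_func(37, 13) captures a = 37, b = 13.
Step 2: f(2) computes 37 * 2 + 13 = 87.
Step 3: result = 87

The answer is 87.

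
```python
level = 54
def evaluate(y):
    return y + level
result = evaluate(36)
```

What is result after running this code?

Step 1: level = 54 is defined globally.
Step 2: evaluate(36) uses parameter y = 36 and looks up level from global scope = 54.
Step 3: result = 36 + 54 = 90

The answer is 90.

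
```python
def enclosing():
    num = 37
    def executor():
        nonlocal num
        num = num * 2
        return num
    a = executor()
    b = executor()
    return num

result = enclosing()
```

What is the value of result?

Step 1: num starts at 37.
Step 2: First executor(): num = 37 * 2 = 74.
Step 3: Second executor(): num = 74 * 2 = 148.
Step 4: result = 148

The answer is 148.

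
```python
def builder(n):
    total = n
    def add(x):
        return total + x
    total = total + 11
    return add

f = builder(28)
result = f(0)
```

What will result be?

Step 1: builder(28) sets total = 28, then total = 28 + 11 = 39.
Step 2: Closures capture by reference, so add sees total = 39.
Step 3: f(0) returns 39 + 0 = 39

The answer is 39.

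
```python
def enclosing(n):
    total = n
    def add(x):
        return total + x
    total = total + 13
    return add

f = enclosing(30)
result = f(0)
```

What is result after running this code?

Step 1: enclosing(30) sets total = 30, then total = 30 + 13 = 43.
Step 2: Closures capture by reference, so add sees total = 43.
Step 3: f(0) returns 43 + 0 = 43

The answer is 43.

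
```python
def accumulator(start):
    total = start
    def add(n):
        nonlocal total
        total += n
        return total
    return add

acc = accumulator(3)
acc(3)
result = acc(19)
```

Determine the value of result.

Step 1: accumulator(3) creates closure with total = 3.
Step 2: First acc(3): total = 3 + 3 = 6.
Step 3: Second acc(19): total = 6 + 19 = 25. result = 25

The answer is 25.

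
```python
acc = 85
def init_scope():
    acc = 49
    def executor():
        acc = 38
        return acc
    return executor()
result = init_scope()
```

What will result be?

Step 1: Three scopes define acc: global (85), init_scope (49), executor (38).
Step 2: executor() has its own local acc = 38, which shadows both enclosing and global.
Step 3: result = 38 (local wins in LEGB)

The answer is 38.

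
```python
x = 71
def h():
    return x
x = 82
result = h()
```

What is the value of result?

Step 1: x is first set to 71, then reassigned to 82.
Step 2: h() is called after the reassignment, so it looks up the current global x = 82.
Step 3: result = 82

The answer is 82.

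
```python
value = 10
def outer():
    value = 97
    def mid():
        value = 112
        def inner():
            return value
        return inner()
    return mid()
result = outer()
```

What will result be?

Step 1: Three levels of shadowing: global 10, outer 97, mid 112.
Step 2: inner() finds value = 112 in enclosing mid() scope.
Step 3: result = 112

The answer is 112.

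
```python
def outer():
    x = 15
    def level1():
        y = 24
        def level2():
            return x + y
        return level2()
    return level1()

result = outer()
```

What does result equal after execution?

Step 1: x = 15 in outer. y = 24 in level1.
Step 2: level2() reads x = 15 and y = 24 from enclosing scopes.
Step 3: result = 15 + 24 = 39

The answer is 39.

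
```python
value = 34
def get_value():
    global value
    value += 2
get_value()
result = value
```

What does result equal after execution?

Step 1: value = 34 globally.
Step 2: get_value() modifies global value: value += 2 = 36.
Step 3: result = 36

The answer is 36.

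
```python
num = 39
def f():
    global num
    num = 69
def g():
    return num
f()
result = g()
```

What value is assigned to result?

Step 1: num = 39.
Step 2: f() sets global num = 69.
Step 3: g() reads global num = 69. result = 69

The answer is 69.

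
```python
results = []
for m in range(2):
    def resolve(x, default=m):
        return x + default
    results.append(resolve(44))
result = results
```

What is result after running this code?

Step 1: Default argument default=m is evaluated at function definition time.
Step 2: Each iteration creates resolve with default = current m value.
Step 3: resolve(44) returns 44 + default. results = [44, 45]

The answer is [44, 45].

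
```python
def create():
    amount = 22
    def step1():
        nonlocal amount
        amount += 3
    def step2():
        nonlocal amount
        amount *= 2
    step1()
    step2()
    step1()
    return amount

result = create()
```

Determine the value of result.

Step 1: amount = 22.
Step 2: step1(): amount = 22 + 3 = 25.
Step 3: step2(): amount = 25 * 2 = 50.
Step 4: step1(): amount = 50 + 3 = 53. result = 53

The answer is 53.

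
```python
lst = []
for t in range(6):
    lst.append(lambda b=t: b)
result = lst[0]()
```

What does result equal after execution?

Step 1: Default argument b=t captures t's value at each iteration.
Step 2: lst[0] captured b = 0 when t was 0.
Step 3: result = 0

The answer is 0.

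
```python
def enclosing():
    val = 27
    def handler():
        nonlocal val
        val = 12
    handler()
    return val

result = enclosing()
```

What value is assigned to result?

Step 1: enclosing() sets val = 27.
Step 2: handler() uses nonlocal to reassign val = 12.
Step 3: result = 12

The answer is 12.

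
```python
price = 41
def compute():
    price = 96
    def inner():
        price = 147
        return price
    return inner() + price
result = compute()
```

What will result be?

Step 1: compute() has local price = 96. inner() has local price = 147.
Step 2: inner() returns its local price = 147.
Step 3: compute() returns 147 + its own price (96) = 243

The answer is 243.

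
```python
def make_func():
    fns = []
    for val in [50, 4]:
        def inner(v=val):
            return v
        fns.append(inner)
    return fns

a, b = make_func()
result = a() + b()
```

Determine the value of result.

Step 1: Default argument v=val captures val at each iteration.
Step 2: a() returns 50 (captured at first iteration), b() returns 4 (captured at second).
Step 3: result = 50 + 4 = 54

The answer is 54.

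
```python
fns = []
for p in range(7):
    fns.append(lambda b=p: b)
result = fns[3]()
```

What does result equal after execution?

Step 1: Default argument b=p captures p's value at each iteration.
Step 2: fns[3] captured b = 3 when p was 3.
Step 3: result = 3

The answer is 3.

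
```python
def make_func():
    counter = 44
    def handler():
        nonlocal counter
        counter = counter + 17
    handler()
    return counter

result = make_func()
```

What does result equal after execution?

Step 1: make_func() sets counter = 44.
Step 2: handler() uses nonlocal to modify counter in make_func's scope: counter = 44 + 17 = 61.
Step 3: make_func() returns the modified counter = 61

The answer is 61.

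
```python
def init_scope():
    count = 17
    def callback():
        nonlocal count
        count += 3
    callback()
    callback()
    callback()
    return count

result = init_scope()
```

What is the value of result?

Step 1: count starts at 17.
Step 2: callback() is called 3 times, each adding 3.
Step 3: count = 17 + 3 * 3 = 26

The answer is 26.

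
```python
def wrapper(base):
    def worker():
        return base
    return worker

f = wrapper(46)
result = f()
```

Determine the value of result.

Step 1: wrapper(46) creates closure capturing base = 46.
Step 2: f() returns the captured base = 46.
Step 3: result = 46

The answer is 46.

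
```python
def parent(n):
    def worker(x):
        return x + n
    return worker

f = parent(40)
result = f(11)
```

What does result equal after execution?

Step 1: parent(40) creates a closure that captures n = 40.
Step 2: f(11) calls the closure with x = 11, returning 11 + 40 = 51.
Step 3: result = 51

The answer is 51.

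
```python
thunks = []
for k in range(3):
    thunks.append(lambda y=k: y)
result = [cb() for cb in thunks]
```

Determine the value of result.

Step 1: Default arg y=k captures k at each iteration.
Step 2: Each lambda has its own default: 0, 1, ..., 2.
Step 3: result = [0, 1, 2]

The answer is [0, 1, 2].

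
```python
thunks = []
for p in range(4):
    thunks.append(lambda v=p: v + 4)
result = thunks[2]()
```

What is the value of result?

Step 1: Default argument v=p captures p's value at definition time.
Step 2: thunks[2] was defined when p = 2, so v defaults to 2.
Step 3: result = 2 + 4 = 6 (default arg fixes the late binding issue)

The answer is 6.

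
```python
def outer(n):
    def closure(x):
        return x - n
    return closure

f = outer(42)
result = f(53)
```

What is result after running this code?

Step 1: outer(42) creates a closure capturing n = 42.
Step 2: f(53) computes 53 - 42 = 11.
Step 3: result = 11

The answer is 11.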